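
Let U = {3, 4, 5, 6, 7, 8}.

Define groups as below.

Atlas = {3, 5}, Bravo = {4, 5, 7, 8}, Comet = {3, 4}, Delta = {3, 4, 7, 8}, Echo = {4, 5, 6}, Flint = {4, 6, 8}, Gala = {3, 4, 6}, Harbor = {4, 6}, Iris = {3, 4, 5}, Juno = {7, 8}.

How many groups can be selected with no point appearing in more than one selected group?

3

Atlas, Harbor, Juno are pairwise disjoint (Atlas={3,5}; Harbor={4,6}; Juno={7,8}).
Every remaining group overlaps one of these, and no 4 of the listed groups are pairwise disjoint, so 3 is the maximum.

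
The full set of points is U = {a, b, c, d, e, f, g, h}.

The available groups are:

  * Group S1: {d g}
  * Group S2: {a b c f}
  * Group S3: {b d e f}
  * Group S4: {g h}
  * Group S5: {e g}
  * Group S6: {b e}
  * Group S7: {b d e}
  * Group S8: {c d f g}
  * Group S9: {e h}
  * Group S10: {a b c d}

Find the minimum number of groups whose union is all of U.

Take {S3, S4, S10}. Their union is {a, b, c, d, e, f, g, h}, which is all 8 points.
No 2 of the 10 groups cover everything (all 45 combinations miss at least one point), so 3 is optimal.

3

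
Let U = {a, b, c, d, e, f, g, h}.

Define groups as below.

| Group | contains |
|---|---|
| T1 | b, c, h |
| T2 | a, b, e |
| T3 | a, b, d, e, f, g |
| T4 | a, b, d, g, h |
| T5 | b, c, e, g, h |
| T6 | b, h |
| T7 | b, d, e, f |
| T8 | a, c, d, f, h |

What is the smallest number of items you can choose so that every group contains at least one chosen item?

T = {b, h} meets every group (each contains at least one member of T), and |T| = 2.
No single item lies in every group, so at least 2 are needed and 2 is optimal.

2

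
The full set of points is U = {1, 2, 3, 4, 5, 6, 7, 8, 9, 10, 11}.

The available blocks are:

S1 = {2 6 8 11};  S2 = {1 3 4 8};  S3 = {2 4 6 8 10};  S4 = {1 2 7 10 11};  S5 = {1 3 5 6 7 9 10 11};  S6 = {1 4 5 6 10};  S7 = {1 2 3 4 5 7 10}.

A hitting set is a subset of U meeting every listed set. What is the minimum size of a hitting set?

Take H = {1, 6}. Each listed block contains at least one of these, so H is a hitting set of size 2.
No single point lies in every block, so at least 2 are needed and 2 is optimal.

2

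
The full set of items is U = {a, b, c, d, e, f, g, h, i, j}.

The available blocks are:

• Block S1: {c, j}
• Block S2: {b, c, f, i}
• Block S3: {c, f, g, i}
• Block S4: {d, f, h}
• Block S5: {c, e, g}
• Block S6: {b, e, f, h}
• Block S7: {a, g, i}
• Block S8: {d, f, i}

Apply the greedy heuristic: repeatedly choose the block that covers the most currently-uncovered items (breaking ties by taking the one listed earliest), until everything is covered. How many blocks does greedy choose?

5

Greedy: pick S2 (covers 4 new) → pick S4 (covers 2 new) → pick S5 (covers 2 new) → pick S1 (covers 1 new) → pick S7 (covers 1 new). Total picks: 5.
(The true minimum cover uses only 4 blocks, so greedy is not optimal here.)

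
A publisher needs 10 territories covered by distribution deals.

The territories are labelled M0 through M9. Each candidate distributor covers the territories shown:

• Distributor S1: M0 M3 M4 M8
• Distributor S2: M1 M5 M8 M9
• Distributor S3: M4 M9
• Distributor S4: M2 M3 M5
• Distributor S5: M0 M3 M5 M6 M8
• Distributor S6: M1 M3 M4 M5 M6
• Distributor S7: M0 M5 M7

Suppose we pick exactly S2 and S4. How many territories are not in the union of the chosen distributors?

Union of S2, S4 = {M1, M2, M3, M5, M8, M9}.
Not covered: M0, M4, M6, M7 — 4 territories.

4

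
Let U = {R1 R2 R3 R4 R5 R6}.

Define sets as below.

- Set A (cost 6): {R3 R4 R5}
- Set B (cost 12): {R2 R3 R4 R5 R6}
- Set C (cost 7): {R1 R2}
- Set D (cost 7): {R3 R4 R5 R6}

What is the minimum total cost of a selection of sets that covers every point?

C, D together cover every point (C ∪ D = {R1, R2, R3, R4, R5, R6}); total cost 7 + 7 = 14.
No covering selection has total cost below 14.

14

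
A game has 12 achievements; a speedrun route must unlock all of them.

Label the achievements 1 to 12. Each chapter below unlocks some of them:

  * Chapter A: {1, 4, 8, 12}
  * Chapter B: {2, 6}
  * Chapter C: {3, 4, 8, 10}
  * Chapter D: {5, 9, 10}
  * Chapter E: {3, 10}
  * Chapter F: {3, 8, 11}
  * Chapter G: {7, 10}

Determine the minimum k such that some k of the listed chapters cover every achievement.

Take {A, B, D, F, G}. Their union is {1, 2, 3, 4, 5, 6, 7, 8, 9, 10, 11, 12}, which is all 12 achievements.
No 4 of the 7 chapters cover everything (all 35 combinations miss at least one achievement), so 5 is optimal.

5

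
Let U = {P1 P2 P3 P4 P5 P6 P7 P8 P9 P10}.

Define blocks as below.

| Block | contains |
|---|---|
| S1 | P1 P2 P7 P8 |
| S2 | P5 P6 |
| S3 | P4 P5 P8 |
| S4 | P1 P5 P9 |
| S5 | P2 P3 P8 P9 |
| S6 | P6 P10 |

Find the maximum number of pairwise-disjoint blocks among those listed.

2

S4, S6 are pairwise disjoint (S4={P1,P5,P9}; S6={P6,P10}).
Every remaining block overlaps one of these, and no 3 of the listed blocks are pairwise disjoint, so 2 is the maximum.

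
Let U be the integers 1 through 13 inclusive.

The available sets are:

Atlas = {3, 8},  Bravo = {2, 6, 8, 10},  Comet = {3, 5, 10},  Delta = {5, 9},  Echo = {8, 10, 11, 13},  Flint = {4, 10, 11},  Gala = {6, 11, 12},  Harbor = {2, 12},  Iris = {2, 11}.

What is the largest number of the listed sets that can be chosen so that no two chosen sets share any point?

4

Atlas, Delta, Flint, Harbor are pairwise disjoint (Atlas={3,8}; Delta={5,9}; Flint={4,10,11}; Harbor={2,12}).
Every remaining set overlaps one of these, and no 5 of the listed sets are pairwise disjoint, so 4 is the maximum.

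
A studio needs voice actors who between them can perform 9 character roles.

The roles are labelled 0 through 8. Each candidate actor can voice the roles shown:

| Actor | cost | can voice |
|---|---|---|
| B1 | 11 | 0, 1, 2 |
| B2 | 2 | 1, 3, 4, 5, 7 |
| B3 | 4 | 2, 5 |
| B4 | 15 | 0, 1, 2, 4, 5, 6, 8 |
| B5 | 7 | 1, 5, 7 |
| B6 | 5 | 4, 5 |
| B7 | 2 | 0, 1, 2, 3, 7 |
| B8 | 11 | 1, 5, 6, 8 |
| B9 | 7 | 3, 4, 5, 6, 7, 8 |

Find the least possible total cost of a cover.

B7, B9 together cover every role (B7 ∪ B9 = {0, 1, 2, 3, 4, 5, 6, 7, 8}); total cost 2 + 7 = 9.
The greedy pick B2, B7, B9 costs 11; no covering selection beats 9.

9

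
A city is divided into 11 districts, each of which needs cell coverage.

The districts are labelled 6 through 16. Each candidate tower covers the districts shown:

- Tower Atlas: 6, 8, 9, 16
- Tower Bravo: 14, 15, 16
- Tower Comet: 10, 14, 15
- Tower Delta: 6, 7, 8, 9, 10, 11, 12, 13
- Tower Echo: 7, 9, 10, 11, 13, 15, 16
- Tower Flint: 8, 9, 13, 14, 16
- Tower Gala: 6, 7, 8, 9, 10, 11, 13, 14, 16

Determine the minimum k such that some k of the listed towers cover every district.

Bravo and Delta together: Bravo ∪ Delta = {6, 7, 8, 9, 10, 11, 12, 13, 14, 15, 16} — every district is covered.
No single tower has all 11 districts (the largest, Gala, has 9), so 2 is optimal.

2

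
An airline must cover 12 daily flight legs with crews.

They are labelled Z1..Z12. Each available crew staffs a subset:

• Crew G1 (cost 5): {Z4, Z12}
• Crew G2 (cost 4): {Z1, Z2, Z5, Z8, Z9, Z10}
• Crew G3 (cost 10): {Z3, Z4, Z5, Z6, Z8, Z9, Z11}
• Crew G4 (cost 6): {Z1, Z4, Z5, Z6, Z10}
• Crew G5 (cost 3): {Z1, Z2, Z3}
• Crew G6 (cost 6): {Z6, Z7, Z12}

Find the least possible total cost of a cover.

20

G2, G3, G6 together cover every leg (G2 ∪ G3 ∪ G6 = {Z1, Z2, Z3, Z4, Z5, Z6, Z7, Z8, Z9, Z10, Z11, Z12}); total cost 4 + 10 + 6 = 20.
The greedy pick G2, G6, G5, G1, G3 costs 28; no covering selection beats 20.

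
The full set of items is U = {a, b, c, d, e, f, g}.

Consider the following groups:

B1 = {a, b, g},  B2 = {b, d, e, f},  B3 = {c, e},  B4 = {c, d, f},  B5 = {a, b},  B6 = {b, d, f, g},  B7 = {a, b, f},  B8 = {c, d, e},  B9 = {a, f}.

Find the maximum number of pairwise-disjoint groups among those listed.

2

B1, B4 are pairwise disjoint (B1={a,b,g}; B4={c,d,f}).
Every remaining group overlaps one of these, and no 3 of the listed groups are pairwise disjoint, so 2 is the maximum.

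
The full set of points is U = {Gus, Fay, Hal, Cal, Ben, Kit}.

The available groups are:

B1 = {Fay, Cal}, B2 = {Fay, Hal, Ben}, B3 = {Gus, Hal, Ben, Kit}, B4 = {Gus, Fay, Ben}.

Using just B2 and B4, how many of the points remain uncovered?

2

Union of B2, B4 = {Gus, Fay, Hal, Ben}.
Not covered: Cal, Kit — 2 points.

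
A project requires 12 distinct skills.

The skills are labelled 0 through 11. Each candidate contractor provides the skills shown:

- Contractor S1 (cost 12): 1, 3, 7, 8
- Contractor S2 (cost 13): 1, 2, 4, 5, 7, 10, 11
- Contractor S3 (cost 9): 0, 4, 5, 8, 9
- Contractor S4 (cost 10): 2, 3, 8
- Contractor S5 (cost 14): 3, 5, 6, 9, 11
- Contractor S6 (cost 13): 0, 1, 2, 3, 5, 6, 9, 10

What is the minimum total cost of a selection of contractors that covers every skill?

35

S2, S3, S6 together cover every skill (S2 ∪ S3 ∪ S6 = {0, 1, 2, 3, 4, 5, 6, 7, 8, 9, 10, 11}); total cost 13 + 9 + 13 = 35.
No covering selection has total cost below 35.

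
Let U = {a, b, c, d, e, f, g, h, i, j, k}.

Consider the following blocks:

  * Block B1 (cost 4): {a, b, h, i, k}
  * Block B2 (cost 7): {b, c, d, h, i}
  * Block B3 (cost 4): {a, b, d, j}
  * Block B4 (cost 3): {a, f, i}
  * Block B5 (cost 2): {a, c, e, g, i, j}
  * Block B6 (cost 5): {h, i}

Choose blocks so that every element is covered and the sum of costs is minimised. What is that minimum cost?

B1, B3, B4, B5 together cover every element (B1 ∪ B3 ∪ B4 ∪ B5 = {a, b, c, d, e, f, g, h, i, j, k}); total cost 4 + 4 + 3 + 2 = 13.
No covering selection has total cost below 13.

13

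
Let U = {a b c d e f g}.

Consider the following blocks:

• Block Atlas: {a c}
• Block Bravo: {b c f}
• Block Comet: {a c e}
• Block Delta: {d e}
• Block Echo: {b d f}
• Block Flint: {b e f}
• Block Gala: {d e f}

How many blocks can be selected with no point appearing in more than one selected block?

Atlas, Echo are pairwise disjoint (Atlas={a,c}; Echo={b,d,f}).
Every remaining block overlaps one of these, and no 3 of the listed blocks are pairwise disjoint, so 2 is the maximum.

2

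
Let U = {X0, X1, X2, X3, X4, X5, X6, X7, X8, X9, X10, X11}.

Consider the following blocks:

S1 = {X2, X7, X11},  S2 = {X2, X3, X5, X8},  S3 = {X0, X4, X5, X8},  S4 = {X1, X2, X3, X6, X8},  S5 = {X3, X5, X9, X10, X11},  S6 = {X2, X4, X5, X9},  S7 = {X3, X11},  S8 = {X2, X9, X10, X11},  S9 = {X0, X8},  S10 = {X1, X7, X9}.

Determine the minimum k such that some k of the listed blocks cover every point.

Take {S1, S3, S4, S5}. Their union is {X0, X1, X2, X3, X4, X5, X6, X7, X8, X9, X10, X11}, which is all 12 points.
No 3 of the 10 blocks cover everything (all 120 combinations miss at least one point), so 4 is optimal.

4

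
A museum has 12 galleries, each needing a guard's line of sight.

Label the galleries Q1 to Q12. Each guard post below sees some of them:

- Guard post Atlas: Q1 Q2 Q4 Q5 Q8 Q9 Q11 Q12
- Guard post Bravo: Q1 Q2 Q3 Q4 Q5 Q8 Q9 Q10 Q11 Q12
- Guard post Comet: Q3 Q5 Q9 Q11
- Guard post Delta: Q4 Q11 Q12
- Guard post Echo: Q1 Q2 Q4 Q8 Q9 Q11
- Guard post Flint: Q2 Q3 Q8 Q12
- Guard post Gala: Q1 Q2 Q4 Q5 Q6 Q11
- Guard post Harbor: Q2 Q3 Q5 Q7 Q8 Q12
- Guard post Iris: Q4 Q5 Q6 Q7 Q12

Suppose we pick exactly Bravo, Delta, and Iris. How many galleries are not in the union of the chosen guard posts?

0

Union of Bravo, Delta, Iris = {Q1, Q2, Q3, Q4, Q5, Q6, Q7, Q8, Q9, Q10, Q11, Q12} — that's every gallery, so 0 are uncovered.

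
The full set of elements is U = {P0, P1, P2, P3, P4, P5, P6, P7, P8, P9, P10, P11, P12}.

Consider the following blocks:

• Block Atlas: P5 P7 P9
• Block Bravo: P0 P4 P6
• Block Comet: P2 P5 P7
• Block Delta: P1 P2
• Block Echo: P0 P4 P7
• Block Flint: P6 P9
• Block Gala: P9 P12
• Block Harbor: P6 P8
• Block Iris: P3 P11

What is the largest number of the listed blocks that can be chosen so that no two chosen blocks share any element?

5

Delta, Echo, Gala, Harbor, Iris are pairwise disjoint (Delta={P1,P2}; Echo={P0,P4,P7}; Gala={P9,P12}; Harbor={P6,P8}; Iris={P3,P11}).
Every remaining block overlaps one of these, and no 6 of the listed blocks are pairwise disjoint, so 5 is the maximum.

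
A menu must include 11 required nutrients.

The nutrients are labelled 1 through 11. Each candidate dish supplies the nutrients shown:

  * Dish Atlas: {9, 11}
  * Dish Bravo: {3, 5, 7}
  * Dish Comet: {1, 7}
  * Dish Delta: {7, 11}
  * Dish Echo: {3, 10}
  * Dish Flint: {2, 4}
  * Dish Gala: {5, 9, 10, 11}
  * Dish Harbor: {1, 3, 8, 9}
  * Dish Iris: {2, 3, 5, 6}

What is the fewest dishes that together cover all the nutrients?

Take {Comet, Flint, Gala, Harbor, Iris}. Their union is {1, 2, 3, 4, 5, 6, 7, 8, 9, 10, 11}, which is all 11 nutrients.
No 4 of the 9 dishes cover everything (all 126 combinations miss at least one nutrient), so 5 is optimal.

5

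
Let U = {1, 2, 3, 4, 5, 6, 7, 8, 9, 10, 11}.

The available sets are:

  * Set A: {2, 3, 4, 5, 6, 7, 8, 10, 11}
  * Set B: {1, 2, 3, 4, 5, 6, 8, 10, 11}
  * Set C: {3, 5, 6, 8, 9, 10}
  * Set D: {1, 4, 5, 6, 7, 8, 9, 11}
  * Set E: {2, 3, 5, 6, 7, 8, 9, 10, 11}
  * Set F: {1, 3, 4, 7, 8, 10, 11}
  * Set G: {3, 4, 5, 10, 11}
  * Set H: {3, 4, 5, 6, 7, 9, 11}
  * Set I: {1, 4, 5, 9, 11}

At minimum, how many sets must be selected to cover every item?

A and I cover everything between them: the union {1, 2, 3, 4, 5, 6, 7, 8, 9, 10, 11} is all of U.
No single set has all 11 items (the largest, A, has 9), so 2 is optimal.

2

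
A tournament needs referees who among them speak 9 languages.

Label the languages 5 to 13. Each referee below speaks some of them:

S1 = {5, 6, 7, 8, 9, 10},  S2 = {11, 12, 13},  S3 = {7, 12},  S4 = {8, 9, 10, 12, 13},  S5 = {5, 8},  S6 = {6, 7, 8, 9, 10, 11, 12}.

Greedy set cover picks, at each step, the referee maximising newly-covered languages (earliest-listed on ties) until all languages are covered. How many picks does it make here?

Greedy: pick S6 (covers 7 new) → pick S1 (covers 1 new) → pick S2 (covers 1 new). Total picks: 3.
(The true minimum cover uses only 2 referees, so greedy is not optimal here.)

3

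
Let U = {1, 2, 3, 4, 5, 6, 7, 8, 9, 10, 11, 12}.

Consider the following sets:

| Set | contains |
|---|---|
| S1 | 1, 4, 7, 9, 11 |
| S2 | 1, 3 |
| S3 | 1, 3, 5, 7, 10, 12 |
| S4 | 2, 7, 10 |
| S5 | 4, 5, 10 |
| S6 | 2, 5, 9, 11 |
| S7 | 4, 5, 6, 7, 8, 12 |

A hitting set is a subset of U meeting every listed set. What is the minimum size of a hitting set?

3

H = {3, 5, 7} meets every set (each contains at least one member of H), and |H| = 3.
No choice of 2 points meets every set, so 3 is the minimum.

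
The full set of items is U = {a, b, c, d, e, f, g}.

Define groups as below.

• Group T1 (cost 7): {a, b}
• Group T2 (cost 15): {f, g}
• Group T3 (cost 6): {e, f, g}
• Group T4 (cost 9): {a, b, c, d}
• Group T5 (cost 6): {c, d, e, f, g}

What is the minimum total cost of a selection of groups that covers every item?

13

T1, T5 together cover every item (T1 ∪ T5 = {a, b, c, d, e, f, g}); total cost 7 + 6 = 13.
No covering selection has total cost below 13.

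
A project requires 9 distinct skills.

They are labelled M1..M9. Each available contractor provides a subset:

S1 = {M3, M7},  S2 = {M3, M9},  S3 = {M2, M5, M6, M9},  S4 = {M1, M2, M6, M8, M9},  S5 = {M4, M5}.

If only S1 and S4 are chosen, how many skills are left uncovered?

2

Union of S1, S4 = {M1, M2, M3, M6, M7, M8, M9}.
Not covered: M4, M5 — 2 skills.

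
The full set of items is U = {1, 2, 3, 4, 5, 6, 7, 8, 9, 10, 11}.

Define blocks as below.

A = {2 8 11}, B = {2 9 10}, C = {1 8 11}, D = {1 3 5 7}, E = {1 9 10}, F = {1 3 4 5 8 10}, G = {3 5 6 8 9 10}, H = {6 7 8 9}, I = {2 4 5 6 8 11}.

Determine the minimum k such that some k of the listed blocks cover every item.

3

D and G and I together: D ∪ G ∪ I = {1, 2, 3, 4, 5, 6, 7, 8, 9, 10, 11} — every item is covered.
No 2 of the 9 blocks cover everything (all 36 combinations miss at least one item), so 3 is optimal.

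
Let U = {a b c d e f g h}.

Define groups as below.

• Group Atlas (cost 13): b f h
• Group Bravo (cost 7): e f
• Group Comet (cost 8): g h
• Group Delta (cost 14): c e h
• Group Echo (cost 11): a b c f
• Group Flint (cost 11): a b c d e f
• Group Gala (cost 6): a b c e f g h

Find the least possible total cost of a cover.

17

Flint, Gala together cover every item (Flint ∪ Gala = {a, b, c, d, e, f, g, h}); total cost 11 + 6 = 17.
No covering selection has total cost below 17.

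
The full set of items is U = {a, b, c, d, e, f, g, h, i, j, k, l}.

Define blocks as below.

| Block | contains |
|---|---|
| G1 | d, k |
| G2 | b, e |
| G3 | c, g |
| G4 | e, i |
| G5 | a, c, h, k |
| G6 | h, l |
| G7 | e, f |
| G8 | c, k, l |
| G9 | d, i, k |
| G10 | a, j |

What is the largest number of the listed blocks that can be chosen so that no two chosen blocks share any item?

G1, G2, G3, G6, G10 are pairwise disjoint (G1={d,k}; G2={b,e}; G3={c,g}; G6={h,l}; G10={a,j}).
Every remaining block overlaps one of these, and no 6 of the listed blocks are pairwise disjoint, so 5 is the maximum.

5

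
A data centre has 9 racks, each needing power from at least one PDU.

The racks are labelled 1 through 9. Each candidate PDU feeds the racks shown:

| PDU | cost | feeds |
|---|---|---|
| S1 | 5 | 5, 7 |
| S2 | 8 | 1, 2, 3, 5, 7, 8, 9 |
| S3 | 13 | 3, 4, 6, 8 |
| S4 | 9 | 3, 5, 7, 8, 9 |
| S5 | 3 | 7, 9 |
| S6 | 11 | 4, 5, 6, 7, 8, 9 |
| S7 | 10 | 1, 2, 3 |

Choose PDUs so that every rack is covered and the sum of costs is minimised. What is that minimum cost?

19

S2, S6 together cover every rack (S2 ∪ S6 = {1, 2, 3, 4, 5, 6, 7, 8, 9}); total cost 8 + 11 = 19.
No covering selection has total cost below 19.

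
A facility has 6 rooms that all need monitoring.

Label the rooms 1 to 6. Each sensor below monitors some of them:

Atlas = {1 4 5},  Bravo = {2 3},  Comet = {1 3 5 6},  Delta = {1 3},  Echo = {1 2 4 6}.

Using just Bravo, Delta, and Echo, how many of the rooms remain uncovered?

Union of Bravo, Delta, Echo = {1, 2, 3, 4, 6}.
Not covered: 5 — 1 room.

1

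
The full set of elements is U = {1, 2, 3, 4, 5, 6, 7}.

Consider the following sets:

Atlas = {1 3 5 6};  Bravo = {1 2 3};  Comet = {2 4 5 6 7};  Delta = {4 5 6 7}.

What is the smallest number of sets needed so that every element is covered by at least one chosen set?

Bravo and Delta together: Bravo ∪ Delta = {1, 2, 3, 4, 5, 6, 7} — every element is covered.
No single set has all 7 elements (the largest, Comet, has 5), so 2 is optimal.

2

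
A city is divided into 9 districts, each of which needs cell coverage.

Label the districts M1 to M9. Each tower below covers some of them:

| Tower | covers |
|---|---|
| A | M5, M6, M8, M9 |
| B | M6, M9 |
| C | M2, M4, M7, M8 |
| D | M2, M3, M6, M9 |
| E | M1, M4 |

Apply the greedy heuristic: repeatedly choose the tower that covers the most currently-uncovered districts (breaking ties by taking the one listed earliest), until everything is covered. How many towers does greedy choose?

Greedy: pick A (covers 4 new) → pick C (covers 3 new) → pick D (covers 1 new) → pick E (covers 1 new). Total picks: 4.

4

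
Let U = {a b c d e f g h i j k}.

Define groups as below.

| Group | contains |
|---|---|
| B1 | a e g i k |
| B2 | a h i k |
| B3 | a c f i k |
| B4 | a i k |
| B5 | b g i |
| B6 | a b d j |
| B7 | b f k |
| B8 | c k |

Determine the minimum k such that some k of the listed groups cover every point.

4

B1 and B2 and B3 and B6 together: B1 ∪ B2 ∪ B3 ∪ B6 = {a, b, c, d, e, f, g, h, i, j, k} — every point is covered.
Only B2 contains h, so B2 is forced; the remaining 7 points need at least 3 more groups (each remaining group adds at most 3) — so at least 4 groups are needed, and 4 is optimal.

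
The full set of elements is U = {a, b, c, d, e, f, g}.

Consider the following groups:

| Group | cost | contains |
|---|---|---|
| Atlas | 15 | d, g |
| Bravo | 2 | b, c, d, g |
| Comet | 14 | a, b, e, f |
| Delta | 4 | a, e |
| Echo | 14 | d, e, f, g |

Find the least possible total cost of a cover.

16

Bravo, Comet together cover every element (Bravo ∪ Comet = {a, b, c, d, e, f, g}); total cost 2 + 14 = 16.
The greedy pick Bravo, Delta, Comet costs 20; no covering selection beats 16.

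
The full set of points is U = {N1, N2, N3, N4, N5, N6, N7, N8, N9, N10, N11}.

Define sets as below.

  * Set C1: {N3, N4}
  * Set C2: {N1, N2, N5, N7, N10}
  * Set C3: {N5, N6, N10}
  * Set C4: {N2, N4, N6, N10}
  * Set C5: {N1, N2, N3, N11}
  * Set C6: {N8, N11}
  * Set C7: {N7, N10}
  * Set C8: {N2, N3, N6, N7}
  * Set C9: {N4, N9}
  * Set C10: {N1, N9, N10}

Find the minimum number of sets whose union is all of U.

4

C2 and C6 and C8 and C9 together: C2 ∪ C6 ∪ C8 ∪ C9 = {N1, N2, N3, N4, N5, N6, N7, N8, N9, N10, N11} — every point is covered.
No 3 of the 10 sets cover everything (all 120 combinations miss at least one point), so 4 is optimal.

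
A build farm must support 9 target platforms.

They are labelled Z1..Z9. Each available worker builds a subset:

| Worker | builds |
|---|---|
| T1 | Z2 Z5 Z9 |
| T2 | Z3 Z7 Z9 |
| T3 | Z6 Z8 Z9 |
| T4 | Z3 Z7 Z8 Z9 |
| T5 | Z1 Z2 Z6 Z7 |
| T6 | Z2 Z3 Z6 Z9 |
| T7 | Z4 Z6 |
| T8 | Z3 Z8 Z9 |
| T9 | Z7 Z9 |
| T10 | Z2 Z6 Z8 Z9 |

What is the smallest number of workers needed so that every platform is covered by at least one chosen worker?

T1 and T5 and T7 and T8 together: T1 ∪ T5 ∪ T7 ∪ T8 = {Z1, Z2, Z3, Z4, Z5, Z6, Z7, Z8, Z9} — every platform is covered.
No 3 of the 10 workers cover everything (all 120 combinations miss at least one platform), so 4 is optimal.

4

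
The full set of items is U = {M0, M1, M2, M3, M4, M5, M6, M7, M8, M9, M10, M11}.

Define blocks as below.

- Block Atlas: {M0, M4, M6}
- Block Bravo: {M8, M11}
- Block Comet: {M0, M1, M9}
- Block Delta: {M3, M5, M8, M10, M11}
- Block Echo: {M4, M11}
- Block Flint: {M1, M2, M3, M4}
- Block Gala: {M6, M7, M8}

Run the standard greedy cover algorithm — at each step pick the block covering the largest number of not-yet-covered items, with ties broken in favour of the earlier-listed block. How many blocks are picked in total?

Greedy: pick Delta (covers 5 new) → pick Atlas (covers 3 new) → pick Comet (covers 2 new) → pick Flint (covers 1 new) → pick Gala (covers 1 new). Total picks: 5.
(The true minimum cover uses only 4 blocks, so greedy is not optimal here.)

5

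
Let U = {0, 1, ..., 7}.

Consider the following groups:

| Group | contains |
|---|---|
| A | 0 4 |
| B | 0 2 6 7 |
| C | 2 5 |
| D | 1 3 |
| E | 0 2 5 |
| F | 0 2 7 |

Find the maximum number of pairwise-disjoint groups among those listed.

A, C, D are pairwise disjoint (A={0,4}; C={2,5}; D={1,3}).
Every remaining group overlaps one of these, and no 4 of the listed groups are pairwise disjoint, so 3 is the maximum.

3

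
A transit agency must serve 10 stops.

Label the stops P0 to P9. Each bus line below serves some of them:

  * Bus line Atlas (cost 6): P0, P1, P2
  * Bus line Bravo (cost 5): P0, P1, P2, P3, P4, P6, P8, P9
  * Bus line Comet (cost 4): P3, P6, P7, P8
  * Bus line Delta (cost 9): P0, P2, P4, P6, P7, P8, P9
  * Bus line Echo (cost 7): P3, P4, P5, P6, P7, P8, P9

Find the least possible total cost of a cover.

12

Bravo, Echo together cover every stop (Bravo ∪ Echo = {P0, P1, P2, P3, P4, P5, P6, P7, P8, P9}); total cost 5 + 7 = 12.
No covering selection has total cost below 12.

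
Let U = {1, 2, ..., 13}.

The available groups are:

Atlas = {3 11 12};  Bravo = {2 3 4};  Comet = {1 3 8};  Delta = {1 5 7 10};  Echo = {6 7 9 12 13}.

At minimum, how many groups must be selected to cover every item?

Take {Atlas, Bravo, Comet, Delta, Echo}. Their union is {1, 2, 3, 4, 5, 6, 7, 8, 9, 10, 11, 12, 13}, which is all 13 items.
No 4 of the 5 groups cover everything (all 5 combinations miss at least one item), so 5 is optimal.

5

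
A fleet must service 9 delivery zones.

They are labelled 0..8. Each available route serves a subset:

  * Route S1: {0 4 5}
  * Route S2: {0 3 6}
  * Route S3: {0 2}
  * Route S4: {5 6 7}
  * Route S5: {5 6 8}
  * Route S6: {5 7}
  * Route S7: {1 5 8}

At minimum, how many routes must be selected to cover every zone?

Take {S1, S2, S3, S6, S7}. Their union is {0, 1, 2, 3, 4, 5, 6, 7, 8}, which is all 9 zones.
No 4 of the 7 routes cover everything (all 35 combinations miss at least one zone), so 5 is optimal.

5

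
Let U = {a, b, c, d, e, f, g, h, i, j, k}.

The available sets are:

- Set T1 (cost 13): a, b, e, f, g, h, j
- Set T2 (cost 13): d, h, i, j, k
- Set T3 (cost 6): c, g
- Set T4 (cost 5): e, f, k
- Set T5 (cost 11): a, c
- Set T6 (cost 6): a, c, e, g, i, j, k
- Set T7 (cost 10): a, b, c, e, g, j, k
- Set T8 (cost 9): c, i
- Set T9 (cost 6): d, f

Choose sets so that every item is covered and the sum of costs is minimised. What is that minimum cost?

25

T1, T6, T9 together cover every item (T1 ∪ T6 ∪ T9 = {a, b, c, d, e, f, g, h, i, j, k}); total cost 13 + 6 + 6 = 25.
No covering selection has total cost below 25.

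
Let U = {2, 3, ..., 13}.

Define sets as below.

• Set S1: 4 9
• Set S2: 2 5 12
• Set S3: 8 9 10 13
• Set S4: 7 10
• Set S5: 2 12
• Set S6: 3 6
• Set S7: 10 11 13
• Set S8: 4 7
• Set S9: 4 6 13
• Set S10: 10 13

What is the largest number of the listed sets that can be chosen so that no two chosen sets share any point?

S1, S5, S6, S7 are pairwise disjoint (S1={4,9}; S5={2,12}; S6={3,6}; S7={10,11,13}).
Every remaining set overlaps one of these, and no 5 of the listed sets are pairwise disjoint, so 4 is the maximum.

4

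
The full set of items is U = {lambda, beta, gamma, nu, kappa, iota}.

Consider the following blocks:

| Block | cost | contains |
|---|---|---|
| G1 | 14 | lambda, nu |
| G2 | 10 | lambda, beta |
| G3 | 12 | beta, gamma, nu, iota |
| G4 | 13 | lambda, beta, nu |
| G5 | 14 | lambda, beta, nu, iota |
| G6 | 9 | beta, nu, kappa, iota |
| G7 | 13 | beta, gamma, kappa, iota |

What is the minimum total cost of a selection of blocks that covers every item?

26

G4, G7 together cover every item (G4 ∪ G7 = {lambda, beta, gamma, nu, kappa, iota}); total cost 13 + 13 = 26.
The greedy pick G6, G2, G3 costs 31; no covering selection beats 26.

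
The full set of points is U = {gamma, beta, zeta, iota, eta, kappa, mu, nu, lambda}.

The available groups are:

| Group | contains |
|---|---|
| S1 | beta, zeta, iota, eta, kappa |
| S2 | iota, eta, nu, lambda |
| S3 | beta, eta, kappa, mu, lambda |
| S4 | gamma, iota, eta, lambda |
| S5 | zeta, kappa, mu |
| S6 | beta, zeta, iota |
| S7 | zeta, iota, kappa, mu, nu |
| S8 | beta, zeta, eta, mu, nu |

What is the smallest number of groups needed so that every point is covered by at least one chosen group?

S4 and S7 and S8 together: S4 ∪ S7 ∪ S8 = {gamma, beta, zeta, iota, eta, kappa, mu, nu, lambda} — every point is covered.
Only S4 contains gamma, so S4 is forced; the remaining 5 points need at least 2 more groups (each remaining group adds at most 4) — so at least 3 groups are needed, and 3 is optimal.

3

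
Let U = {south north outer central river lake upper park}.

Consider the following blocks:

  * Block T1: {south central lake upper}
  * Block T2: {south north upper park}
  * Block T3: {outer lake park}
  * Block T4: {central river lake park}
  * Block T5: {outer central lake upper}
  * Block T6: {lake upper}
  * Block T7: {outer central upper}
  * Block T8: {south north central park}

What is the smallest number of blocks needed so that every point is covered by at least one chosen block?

Take {T2, T4, T7}. Their union is {south, north, outer, central, river, lake, upper, park}, which is all 8 points.
Only T4 contains river, so T4 is forced; the remaining 4 points need at least 2 more blocks (each remaining block adds at most 3) — so at least 3 blocks are needed, and 3 is optimal.

3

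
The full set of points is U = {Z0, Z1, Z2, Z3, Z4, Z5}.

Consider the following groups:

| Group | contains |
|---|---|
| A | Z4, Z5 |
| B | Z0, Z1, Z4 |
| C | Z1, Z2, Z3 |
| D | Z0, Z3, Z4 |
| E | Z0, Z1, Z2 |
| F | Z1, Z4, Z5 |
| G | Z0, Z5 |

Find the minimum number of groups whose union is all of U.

C, D, and G cover everything between them: the union {Z0, Z1, Z2, Z3, Z4, Z5} is all of U.
No 2 of the 7 groups cover everything (all 21 combinations miss at least one point), so 3 is optimal.

3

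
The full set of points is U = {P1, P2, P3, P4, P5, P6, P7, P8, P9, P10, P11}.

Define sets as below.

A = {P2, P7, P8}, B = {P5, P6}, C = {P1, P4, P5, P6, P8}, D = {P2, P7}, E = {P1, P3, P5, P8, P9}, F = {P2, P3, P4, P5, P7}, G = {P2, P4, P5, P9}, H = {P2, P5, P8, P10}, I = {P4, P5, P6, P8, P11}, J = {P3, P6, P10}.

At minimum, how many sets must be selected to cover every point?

D, E, H, and I cover everything between them: the union {P1, P2, P3, P4, P5, P6, P7, P8, P9, P10, P11} is all of U.
No 3 of the 10 sets cover everything (all 120 combinations miss at least one point), so 4 is optimal.

4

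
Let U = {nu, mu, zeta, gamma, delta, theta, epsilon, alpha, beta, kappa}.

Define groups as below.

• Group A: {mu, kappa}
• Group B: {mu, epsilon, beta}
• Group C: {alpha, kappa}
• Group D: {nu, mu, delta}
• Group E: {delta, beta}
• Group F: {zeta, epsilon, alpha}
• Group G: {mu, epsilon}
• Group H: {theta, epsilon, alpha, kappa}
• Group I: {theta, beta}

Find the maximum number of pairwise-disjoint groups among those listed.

3

A, F, I are pairwise disjoint (A={mu,kappa}; F={zeta,epsilon,alpha}; I={theta,beta}).
Every remaining group overlaps one of these, and no 4 of the listed groups are pairwise disjoint, so 3 is the maximum.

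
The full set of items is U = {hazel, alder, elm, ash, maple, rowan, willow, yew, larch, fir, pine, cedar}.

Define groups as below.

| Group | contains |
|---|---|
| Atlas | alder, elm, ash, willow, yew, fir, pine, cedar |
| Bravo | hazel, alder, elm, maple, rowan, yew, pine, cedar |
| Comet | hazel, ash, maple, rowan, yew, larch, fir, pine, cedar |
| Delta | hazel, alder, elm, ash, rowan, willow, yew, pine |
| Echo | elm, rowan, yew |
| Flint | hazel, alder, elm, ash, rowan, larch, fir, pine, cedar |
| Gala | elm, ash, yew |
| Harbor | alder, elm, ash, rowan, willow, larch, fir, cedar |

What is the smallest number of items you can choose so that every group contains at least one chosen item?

2

Take H = {ash, rowan}. Each listed group contains at least one of these, so H is a hitting set of size 2.
No single item lies in every group, so at least 2 are needed and 2 is optimal.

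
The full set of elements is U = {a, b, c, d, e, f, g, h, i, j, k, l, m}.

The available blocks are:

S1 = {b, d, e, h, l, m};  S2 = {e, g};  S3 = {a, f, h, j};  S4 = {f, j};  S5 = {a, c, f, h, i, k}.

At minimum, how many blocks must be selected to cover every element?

4

Take {S1, S2, S3, S5}. Their union is {a, b, c, d, e, f, g, h, i, j, k, l, m}, which is all 13 elements.
No 3 of the 5 blocks cover everything (all 10 combinations miss at least one element), so 4 is optimal.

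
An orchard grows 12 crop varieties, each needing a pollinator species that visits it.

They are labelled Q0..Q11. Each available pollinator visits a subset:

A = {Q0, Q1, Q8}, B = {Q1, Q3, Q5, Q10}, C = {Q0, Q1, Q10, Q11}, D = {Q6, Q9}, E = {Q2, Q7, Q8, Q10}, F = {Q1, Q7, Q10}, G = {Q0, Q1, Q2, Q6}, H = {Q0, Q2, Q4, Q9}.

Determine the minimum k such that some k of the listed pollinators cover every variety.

Take {B, C, E, G, H}. Their union is {Q0, Q1, Q2, Q3, Q4, Q5, Q6, Q7, Q8, Q9, Q10, Q11}, which is all 12 varieties.
No 4 of the 8 pollinators cover everything (all 70 combinations miss at least one variety), so 5 is optimal.

5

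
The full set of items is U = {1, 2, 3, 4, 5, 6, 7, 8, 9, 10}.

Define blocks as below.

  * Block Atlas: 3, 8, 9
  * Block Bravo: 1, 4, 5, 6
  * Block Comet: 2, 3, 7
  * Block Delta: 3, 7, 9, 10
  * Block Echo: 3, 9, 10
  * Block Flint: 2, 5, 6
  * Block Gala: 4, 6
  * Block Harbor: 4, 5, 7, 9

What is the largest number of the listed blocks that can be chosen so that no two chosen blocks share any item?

Echo, Flint are pairwise disjoint (Echo={3,9,10}; Flint={2,5,6}).
Every remaining block overlaps one of these, and no 3 of the listed blocks are pairwise disjoint, so 2 is the maximum.

2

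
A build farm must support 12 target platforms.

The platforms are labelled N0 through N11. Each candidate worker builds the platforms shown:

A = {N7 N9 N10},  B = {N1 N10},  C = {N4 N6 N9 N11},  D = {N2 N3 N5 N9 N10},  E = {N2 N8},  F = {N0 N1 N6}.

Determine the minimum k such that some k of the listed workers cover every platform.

5

Take {A, C, D, E, F}. Their union is {N0, N1, N2, N3, N4, N5, N6, N7, N8, N9, N10, N11}, which is all 12 platforms.
No 4 of the 6 workers cover everything (all 15 combinations miss at least one platform), so 5 is optimal.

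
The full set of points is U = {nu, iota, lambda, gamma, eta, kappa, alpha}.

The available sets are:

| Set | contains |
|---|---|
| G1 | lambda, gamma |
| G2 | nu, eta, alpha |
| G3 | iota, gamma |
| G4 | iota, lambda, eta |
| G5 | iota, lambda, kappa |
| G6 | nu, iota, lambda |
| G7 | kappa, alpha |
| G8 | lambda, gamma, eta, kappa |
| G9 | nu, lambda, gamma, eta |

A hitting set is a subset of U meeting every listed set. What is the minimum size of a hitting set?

3

Take H = {iota, gamma, alpha}. Each listed set contains at least one of these, so H is a hitting set of size 3.
No choice of 2 points meets every set, so 3 is the minimum.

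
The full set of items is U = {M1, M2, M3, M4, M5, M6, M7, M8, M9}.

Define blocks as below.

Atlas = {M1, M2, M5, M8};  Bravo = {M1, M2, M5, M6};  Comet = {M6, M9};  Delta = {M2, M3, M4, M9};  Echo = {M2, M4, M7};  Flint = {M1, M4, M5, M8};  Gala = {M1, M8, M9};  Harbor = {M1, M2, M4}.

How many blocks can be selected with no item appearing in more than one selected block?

2

Echo, Gala are pairwise disjoint (Echo={M2,M4,M7}; Gala={M1,M8,M9}).
Every remaining block overlaps one of these, and no 3 of the listed blocks are pairwise disjoint, so 2 is the maximum.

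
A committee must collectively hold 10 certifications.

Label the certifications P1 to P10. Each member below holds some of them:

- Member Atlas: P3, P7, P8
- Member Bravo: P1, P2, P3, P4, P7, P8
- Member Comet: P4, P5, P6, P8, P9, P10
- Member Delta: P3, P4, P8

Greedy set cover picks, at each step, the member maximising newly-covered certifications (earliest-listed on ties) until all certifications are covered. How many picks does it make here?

Greedy: pick Bravo (covers 6 new) → pick Comet (covers 4 new). Total picks: 2.

2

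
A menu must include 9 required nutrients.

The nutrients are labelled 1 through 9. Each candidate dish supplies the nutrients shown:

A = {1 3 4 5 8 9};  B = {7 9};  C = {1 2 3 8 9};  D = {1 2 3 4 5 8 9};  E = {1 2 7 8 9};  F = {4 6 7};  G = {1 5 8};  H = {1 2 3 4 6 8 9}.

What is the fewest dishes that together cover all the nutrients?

D and F together: D ∪ F = {1, 2, 3, 4, 5, 6, 7, 8, 9} — every nutrient is covered.
No single dish has all 9 nutrients (the largest, D, has 7), so 2 is optimal.

2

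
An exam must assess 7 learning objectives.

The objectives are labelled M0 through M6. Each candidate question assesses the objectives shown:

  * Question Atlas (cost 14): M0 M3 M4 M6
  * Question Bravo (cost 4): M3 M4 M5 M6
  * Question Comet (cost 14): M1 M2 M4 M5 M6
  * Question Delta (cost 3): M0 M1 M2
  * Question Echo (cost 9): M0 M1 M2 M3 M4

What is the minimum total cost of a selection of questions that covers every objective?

Bravo, Delta together cover every objective (Bravo ∪ Delta = {M0, M1, M2, M3, M4, M5, M6}); total cost 4 + 3 = 7.
No covering selection has total cost below 7.

7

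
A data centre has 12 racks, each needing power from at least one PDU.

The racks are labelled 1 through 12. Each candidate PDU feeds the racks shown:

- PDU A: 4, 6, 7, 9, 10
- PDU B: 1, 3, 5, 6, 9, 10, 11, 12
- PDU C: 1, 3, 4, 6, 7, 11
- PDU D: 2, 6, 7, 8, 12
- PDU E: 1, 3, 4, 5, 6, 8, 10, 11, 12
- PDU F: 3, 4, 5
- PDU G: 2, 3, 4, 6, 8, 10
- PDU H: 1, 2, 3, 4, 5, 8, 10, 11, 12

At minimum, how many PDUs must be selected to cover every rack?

Take {A, H}. Their union is {1, 2, 3, 4, 5, 6, 7, 8, 9, 10, 11, 12}, which is all 12 racks.
No single PDU has all 12 racks (the largest, E, has 9), so 2 is optimal.

2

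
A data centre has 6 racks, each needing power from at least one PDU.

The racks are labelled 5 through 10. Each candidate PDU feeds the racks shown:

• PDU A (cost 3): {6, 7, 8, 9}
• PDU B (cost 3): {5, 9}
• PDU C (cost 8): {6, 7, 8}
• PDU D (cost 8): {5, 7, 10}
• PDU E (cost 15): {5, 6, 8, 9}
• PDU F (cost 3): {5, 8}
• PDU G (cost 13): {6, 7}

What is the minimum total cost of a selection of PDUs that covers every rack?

11

A, D together cover every rack (A ∪ D = {5, 6, 7, 8, 9, 10}); total cost 3 + 8 = 11.
The greedy pick A, B, D costs 14; no covering selection beats 11.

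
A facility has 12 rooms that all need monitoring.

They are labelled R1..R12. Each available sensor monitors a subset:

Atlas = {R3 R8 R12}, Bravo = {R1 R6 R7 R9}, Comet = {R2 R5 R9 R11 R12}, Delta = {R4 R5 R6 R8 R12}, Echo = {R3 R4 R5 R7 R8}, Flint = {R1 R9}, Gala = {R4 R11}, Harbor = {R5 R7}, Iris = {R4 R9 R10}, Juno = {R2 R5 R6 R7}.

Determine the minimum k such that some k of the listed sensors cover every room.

Take {Atlas, Bravo, Comet, Iris}. Their union is {R1, R2, R3, R4, R5, R6, R7, R8, R9, R10, R11, R12}, which is all 12 rooms.
Only Iris contains R10, so Iris is forced; the remaining 9 rooms need at least 3 more sensors (each remaining sensor adds at most 4) — so at least 4 sensors are needed, and 4 is optimal.

4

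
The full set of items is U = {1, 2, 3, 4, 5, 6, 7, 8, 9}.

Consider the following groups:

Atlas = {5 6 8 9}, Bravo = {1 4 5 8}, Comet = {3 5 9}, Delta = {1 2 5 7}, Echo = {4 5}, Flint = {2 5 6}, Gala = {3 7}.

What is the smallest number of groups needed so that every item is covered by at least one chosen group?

4

Atlas, Comet, Delta, and Echo cover everything between them: the union {1, 2, 3, 4, 5, 6, 7, 8, 9} is all of U.
No 3 of the 7 groups cover everything (all 35 combinations miss at least one item), so 4 is optimal.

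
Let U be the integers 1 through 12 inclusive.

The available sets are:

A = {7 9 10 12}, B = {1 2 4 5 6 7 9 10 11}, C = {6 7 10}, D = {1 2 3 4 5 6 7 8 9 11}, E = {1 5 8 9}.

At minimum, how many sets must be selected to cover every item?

Take {A, D}. Their union is {1, 2, 3, 4, 5, 6, 7, 8, 9, 10, 11, 12}, which is all 12 items.
No single set has all 12 items (the largest, D, has 10), so 2 is optimal.

2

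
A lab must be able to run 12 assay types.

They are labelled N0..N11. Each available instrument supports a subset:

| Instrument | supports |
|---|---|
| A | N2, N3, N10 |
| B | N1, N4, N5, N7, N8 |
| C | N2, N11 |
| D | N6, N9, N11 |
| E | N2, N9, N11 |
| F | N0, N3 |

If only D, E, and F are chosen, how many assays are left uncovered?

6

Union of D, E, F = {N0, N2, N3, N6, N9, N11}.
Not covered: N1, N4, N5, N7, N8, N10 — 6 assays.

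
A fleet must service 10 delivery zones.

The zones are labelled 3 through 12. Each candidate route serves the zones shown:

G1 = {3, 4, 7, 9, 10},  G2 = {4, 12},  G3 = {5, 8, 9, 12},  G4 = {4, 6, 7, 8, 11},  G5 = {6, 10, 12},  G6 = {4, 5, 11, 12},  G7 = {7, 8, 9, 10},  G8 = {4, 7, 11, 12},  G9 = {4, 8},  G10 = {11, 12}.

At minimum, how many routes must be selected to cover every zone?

3

G1 and G4 and G6 together: G1 ∪ G4 ∪ G6 = {3, 4, 5, 6, 7, 8, 9, 10, 11, 12} — every zone is covered.
Only G1 contains 3, so G1 is forced; the remaining 5 zones need at least 2 more routes (each remaining route adds at most 3) — so at least 3 routes are needed, and 3 is optimal.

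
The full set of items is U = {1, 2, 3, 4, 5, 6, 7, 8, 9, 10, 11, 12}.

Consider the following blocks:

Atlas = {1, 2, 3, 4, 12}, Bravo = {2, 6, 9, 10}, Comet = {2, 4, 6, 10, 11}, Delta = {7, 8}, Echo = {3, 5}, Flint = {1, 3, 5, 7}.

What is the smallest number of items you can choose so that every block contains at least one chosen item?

3

H = {2, 3, 7} meets every block (each contains at least one member of H), and |H| = 3.
The blocks Comet, Delta, Echo are pairwise disjoint, so any hitting set needs a separate item for each — at least 3. Hence 3 is optimal.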